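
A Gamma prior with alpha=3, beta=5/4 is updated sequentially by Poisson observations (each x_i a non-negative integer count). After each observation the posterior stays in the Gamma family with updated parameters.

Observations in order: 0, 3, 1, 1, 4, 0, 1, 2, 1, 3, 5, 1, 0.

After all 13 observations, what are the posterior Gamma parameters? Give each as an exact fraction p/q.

obs 1: x=0 → posterior Gamma(3, 9/4)
obs 2: x=3 → posterior Gamma(6, 13/4)
obs 3: x=1 → posterior Gamma(7, 17/4)
obs 4: x=1 → posterior Gamma(8, 21/4)
obs 5: x=4 → posterior Gamma(12, 25/4)
obs 6: x=0 → posterior Gamma(12, 29/4)
obs 7: x=1 → posterior Gamma(13, 33/4)
obs 8: x=2 → posterior Gamma(15, 37/4)
obs 9: x=1 → posterior Gamma(16, 41/4)
obs 10: x=3 → posterior Gamma(19, 45/4)
obs 11: x=5 → posterior Gamma(24, 49/4)
obs 12: x=1 → posterior Gamma(25, 53/4)
obs 13: x=0 → posterior Gamma(25, 57/4)

alpha=25, beta=57/4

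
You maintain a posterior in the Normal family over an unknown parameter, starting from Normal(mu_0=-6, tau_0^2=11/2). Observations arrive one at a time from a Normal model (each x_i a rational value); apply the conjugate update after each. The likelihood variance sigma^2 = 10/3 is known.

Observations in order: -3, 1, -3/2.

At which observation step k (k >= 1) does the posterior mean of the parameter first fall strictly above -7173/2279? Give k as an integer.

obs 1: x=-3 → posterior Normal(-219/53, 110/53)
obs 2: x=1 → posterior Normal(-93/43, 55/43)
obs 3: x=-3/2 → posterior Normal(-471/238, 110/119)

k = 2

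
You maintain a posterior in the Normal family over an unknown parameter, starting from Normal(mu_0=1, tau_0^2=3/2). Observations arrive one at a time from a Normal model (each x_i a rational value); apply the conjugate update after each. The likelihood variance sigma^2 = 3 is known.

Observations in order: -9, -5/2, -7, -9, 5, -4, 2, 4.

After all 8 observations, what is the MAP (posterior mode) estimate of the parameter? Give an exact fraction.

-37/20

obs 1: x=-9 → posterior Normal(-7/3, 1)
obs 2: x=-5/2 → posterior Normal(-19/8, 3/4)
obs 3: x=-7 → posterior Normal(-33/10, 3/5)
obs 4: x=-9 → posterior Normal(-17/4, 1/2)
obs 5: x=5 → posterior Normal(-41/14, 3/7)
obs 6: x=-4 → posterior Normal(-49/16, 3/8)
obs 7: x=2 → posterior Normal(-5/2, 1/3)
obs 8: x=4 → posterior Normal(-37/20, 3/10)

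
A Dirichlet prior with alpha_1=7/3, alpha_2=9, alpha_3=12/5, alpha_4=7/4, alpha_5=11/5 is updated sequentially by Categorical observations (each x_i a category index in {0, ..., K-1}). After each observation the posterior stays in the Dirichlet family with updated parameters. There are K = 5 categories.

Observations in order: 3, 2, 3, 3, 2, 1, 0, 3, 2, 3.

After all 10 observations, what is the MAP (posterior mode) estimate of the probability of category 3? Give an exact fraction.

obs 1: x=3 → posterior Dirichlet(7/3, 9, 12/5, 11/4, 11/5)
obs 2: x=2 → posterior Dirichlet(7/3, 9, 17/5, 11/4, 11/5)
obs 3: x=3 → posterior Dirichlet(7/3, 9, 17/5, 15/4, 11/5)
obs 4: x=3 → posterior Dirichlet(7/3, 9, 17/5, 19/4, 11/5)
obs 5: x=2 → posterior Dirichlet(7/3, 9, 22/5, 19/4, 11/5)
obs 6: x=1 → posterior Dirichlet(7/3, 10, 22/5, 19/4, 11/5)
obs 7: x=0 → posterior Dirichlet(10/3, 10, 22/5, 19/4, 11/5)
obs 8: x=3 → posterior Dirichlet(10/3, 10, 22/5, 23/4, 11/5)
obs 9: x=2 → posterior Dirichlet(10/3, 10, 27/5, 23/4, 11/5)
obs 10: x=3 → posterior Dirichlet(10/3, 10, 27/5, 27/4, 11/5)

345/1361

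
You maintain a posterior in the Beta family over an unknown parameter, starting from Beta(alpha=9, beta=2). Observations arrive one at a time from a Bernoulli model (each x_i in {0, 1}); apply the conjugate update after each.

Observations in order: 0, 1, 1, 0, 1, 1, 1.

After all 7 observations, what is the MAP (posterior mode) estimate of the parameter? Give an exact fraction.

13/16

obs 1: x=0 → posterior Beta(9, 3)
obs 2: x=1 → posterior Beta(10, 3)
obs 3: x=1 → posterior Beta(11, 3)
obs 4: x=0 → posterior Beta(11, 4)
obs 5: x=1 → posterior Beta(12, 4)
obs 6: x=1 → posterior Beta(13, 4)
obs 7: x=1 → posterior Beta(14, 4)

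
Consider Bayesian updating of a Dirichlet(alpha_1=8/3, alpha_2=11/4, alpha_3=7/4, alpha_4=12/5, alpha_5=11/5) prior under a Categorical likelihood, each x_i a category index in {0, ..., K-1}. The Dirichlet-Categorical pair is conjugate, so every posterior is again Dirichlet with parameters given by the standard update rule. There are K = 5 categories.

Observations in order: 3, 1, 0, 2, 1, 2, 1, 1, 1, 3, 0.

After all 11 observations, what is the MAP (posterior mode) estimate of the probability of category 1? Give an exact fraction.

obs 1: x=3 → posterior Dirichlet(8/3, 11/4, 7/4, 17/5, 11/5)
obs 2: x=1 → posterior Dirichlet(8/3, 15/4, 7/4, 17/5, 11/5)
obs 3: x=0 → posterior Dirichlet(11/3, 15/4, 7/4, 17/5, 11/5)
obs 4: x=2 → posterior Dirichlet(11/3, 15/4, 11/4, 17/5, 11/5)
obs 5: x=1 → posterior Dirichlet(11/3, 19/4, 11/4, 17/5, 11/5)
obs 6: x=2 → posterior Dirichlet(11/3, 19/4, 15/4, 17/5, 11/5)
obs 7: x=1 → posterior Dirichlet(11/3, 23/4, 15/4, 17/5, 11/5)
obs 8: x=1 → posterior Dirichlet(11/3, 27/4, 15/4, 17/5, 11/5)
obs 9: x=1 → posterior Dirichlet(11/3, 31/4, 15/4, 17/5, 11/5)
obs 10: x=3 → posterior Dirichlet(11/3, 31/4, 15/4, 22/5, 11/5)
obs 11: x=0 → posterior Dirichlet(14/3, 31/4, 15/4, 22/5, 11/5)

405/1066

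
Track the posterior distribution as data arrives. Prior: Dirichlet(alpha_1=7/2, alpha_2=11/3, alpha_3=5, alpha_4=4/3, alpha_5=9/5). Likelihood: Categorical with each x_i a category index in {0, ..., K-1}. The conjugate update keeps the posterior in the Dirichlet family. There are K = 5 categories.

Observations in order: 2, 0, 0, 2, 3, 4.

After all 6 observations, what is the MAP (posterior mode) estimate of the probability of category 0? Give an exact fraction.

obs 1: x=2 → posterior Dirichlet(7/2, 11/3, 6, 4/3, 9/5)
obs 2: x=0 → posterior Dirichlet(9/2, 11/3, 6, 4/3, 9/5)
obs 3: x=0 → posterior Dirichlet(11/2, 11/3, 6, 4/3, 9/5)
obs 4: x=2 → posterior Dirichlet(11/2, 11/3, 7, 4/3, 9/5)
obs 5: x=3 → posterior Dirichlet(11/2, 11/3, 7, 7/3, 9/5)
obs 6: x=4 → posterior Dirichlet(11/2, 11/3, 7, 7/3, 14/5)

45/163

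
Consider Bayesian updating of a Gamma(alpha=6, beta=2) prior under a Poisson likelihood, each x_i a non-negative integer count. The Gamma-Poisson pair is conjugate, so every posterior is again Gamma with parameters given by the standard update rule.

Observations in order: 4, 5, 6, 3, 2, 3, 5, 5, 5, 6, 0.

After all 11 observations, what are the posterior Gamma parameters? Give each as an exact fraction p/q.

obs 1: x=4 → posterior Gamma(10, 3)
obs 2: x=5 → posterior Gamma(15, 4)
obs 3: x=6 → posterior Gamma(21, 5)
obs 4: x=3 → posterior Gamma(24, 6)
obs 5: x=2 → posterior Gamma(26, 7)
obs 6: x=3 → posterior Gamma(29, 8)
obs 7: x=5 → posterior Gamma(34, 9)
obs 8: x=5 → posterior Gamma(39, 10)
obs 9: x=5 → posterior Gamma(44, 11)
obs 10: x=6 → posterior Gamma(50, 12)
obs 11: x=0 → posterior Gamma(50, 13)

alpha=50, beta=13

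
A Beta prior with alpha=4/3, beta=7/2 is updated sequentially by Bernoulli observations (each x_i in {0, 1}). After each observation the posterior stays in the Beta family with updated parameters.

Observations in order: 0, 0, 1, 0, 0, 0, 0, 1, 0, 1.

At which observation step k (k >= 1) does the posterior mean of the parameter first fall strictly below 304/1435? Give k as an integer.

obs 1: x=0 → posterior Beta(4/3, 9/2)
obs 2: x=0 → posterior Beta(4/3, 11/2)
obs 3: x=1 → posterior Beta(7/3, 11/2)
obs 4: x=0 → posterior Beta(7/3, 13/2)
obs 5: x=0 → posterior Beta(7/3, 15/2)
obs 6: x=0 → posterior Beta(7/3, 17/2)
obs 7: x=0 → posterior Beta(7/3, 19/2)
obs 8: x=1 → posterior Beta(10/3, 19/2)
obs 9: x=0 → posterior Beta(10/3, 21/2)
obs 10: x=1 → posterior Beta(13/3, 21/2)

k = 2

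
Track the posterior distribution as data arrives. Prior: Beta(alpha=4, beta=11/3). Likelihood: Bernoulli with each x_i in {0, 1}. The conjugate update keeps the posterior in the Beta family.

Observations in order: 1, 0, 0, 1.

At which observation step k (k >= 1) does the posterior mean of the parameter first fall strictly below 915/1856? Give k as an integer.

obs 1: x=1 → posterior Beta(5, 11/3)
obs 2: x=0 → posterior Beta(5, 14/3)
obs 3: x=0 → posterior Beta(5, 17/3)
obs 4: x=1 → posterior Beta(6, 17/3)

k = 3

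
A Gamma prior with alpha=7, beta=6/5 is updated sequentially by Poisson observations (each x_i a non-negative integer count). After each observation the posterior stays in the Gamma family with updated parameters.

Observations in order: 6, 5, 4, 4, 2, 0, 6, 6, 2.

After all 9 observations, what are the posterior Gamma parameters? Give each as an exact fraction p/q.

obs 1: x=6 → posterior Gamma(13, 11/5)
obs 2: x=5 → posterior Gamma(18, 16/5)
obs 3: x=4 → posterior Gamma(22, 21/5)
obs 4: x=4 → posterior Gamma(26, 26/5)
obs 5: x=2 → posterior Gamma(28, 31/5)
obs 6: x=0 → posterior Gamma(28, 36/5)
obs 7: x=6 → posterior Gamma(34, 41/5)
obs 8: x=6 → posterior Gamma(40, 46/5)
obs 9: x=2 → posterior Gamma(42, 51/5)

alpha=42, beta=51/5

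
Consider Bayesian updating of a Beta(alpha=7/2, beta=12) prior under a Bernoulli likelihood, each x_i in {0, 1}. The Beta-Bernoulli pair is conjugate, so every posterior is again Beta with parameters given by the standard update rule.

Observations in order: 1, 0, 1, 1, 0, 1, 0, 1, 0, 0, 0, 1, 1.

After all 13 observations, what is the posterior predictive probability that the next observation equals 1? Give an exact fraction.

7/19

obs 1: x=1 → posterior Beta(9/2, 12)
obs 2: x=0 → posterior Beta(9/2, 13)
obs 3: x=1 → posterior Beta(11/2, 13)
obs 4: x=1 → posterior Beta(13/2, 13)
obs 5: x=0 → posterior Beta(13/2, 14)
obs 6: x=1 → posterior Beta(15/2, 14)
obs 7: x=0 → posterior Beta(15/2, 15)
obs 8: x=1 → posterior Beta(17/2, 15)
obs 9: x=0 → posterior Beta(17/2, 16)
obs 10: x=0 → posterior Beta(17/2, 17)
obs 11: x=0 → posterior Beta(17/2, 18)
obs 12: x=1 → posterior Beta(19/2, 18)
obs 13: x=1 → posterior Beta(21/2, 18)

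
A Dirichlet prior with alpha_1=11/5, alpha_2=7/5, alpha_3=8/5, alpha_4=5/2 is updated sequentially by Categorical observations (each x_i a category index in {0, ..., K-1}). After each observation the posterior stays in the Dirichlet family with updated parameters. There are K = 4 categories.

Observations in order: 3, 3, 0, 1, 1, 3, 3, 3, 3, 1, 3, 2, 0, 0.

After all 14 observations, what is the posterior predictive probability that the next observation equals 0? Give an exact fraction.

52/217

obs 1: x=3 → posterior Dirichlet(11/5, 7/5, 8/5, 7/2)
obs 2: x=3 → posterior Dirichlet(11/5, 7/5, 8/5, 9/2)
obs 3: x=0 → posterior Dirichlet(16/5, 7/5, 8/5, 9/2)
obs 4: x=1 → posterior Dirichlet(16/5, 12/5, 8/5, 9/2)
obs 5: x=1 → posterior Dirichlet(16/5, 17/5, 8/5, 9/2)
obs 6: x=3 → posterior Dirichlet(16/5, 17/5, 8/5, 11/2)
obs 7: x=3 → posterior Dirichlet(16/5, 17/5, 8/5, 13/2)
obs 8: x=3 → posterior Dirichlet(16/5, 17/5, 8/5, 15/2)
obs 9: x=3 → posterior Dirichlet(16/5, 17/5, 8/5, 17/2)
obs 10: x=1 → posterior Dirichlet(16/5, 22/5, 8/5, 17/2)
obs 11: x=3 → posterior Dirichlet(16/5, 22/5, 8/5, 19/2)
obs 12: x=2 → posterior Dirichlet(16/5, 22/5, 13/5, 19/2)
obs 13: x=0 → posterior Dirichlet(21/5, 22/5, 13/5, 19/2)
obs 14: x=0 → posterior Dirichlet(26/5, 22/5, 13/5, 19/2)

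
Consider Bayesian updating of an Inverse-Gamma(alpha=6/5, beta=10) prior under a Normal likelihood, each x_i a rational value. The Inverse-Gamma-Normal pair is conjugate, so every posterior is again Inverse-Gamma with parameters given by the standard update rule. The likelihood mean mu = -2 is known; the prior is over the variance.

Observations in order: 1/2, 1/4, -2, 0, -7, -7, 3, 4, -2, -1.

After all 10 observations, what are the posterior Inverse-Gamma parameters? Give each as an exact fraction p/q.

alpha=31/5, beta=2357/32

obs 1: x=1/2 → posterior Inverse-Gamma(17/10, 105/8)
obs 2: x=1/4 → posterior Inverse-Gamma(11/5, 501/32)
obs 3: x=-2 → posterior Inverse-Gamma(27/10, 501/32)
obs 4: x=0 → posterior Inverse-Gamma(16/5, 565/32)
obs 5: x=-7 → posterior Inverse-Gamma(37/10, 965/32)
obs 6: x=-7 → posterior Inverse-Gamma(21/5, 1365/32)
obs 7: x=3 → posterior Inverse-Gamma(47/10, 1765/32)
obs 8: x=4 → posterior Inverse-Gamma(26/5, 2341/32)
obs 9: x=-2 → posterior Inverse-Gamma(57/10, 2341/32)
obs 10: x=-1 → posterior Inverse-Gamma(31/5, 2357/32)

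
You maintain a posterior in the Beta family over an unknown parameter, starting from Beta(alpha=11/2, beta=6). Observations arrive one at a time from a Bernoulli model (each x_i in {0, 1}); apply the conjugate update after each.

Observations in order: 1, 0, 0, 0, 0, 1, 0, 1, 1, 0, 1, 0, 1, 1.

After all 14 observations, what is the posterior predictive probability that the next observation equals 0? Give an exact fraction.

obs 1: x=1 → posterior Beta(13/2, 6)
obs 2: x=0 → posterior Beta(13/2, 7)
obs 3: x=0 → posterior Beta(13/2, 8)
obs 4: x=0 → posterior Beta(13/2, 9)
obs 5: x=0 → posterior Beta(13/2, 10)
obs 6: x=1 → posterior Beta(15/2, 10)
obs 7: x=0 → posterior Beta(15/2, 11)
obs 8: x=1 → posterior Beta(17/2, 11)
obs 9: x=1 → posterior Beta(19/2, 11)
obs 10: x=0 → posterior Beta(19/2, 12)
obs 11: x=1 → posterior Beta(21/2, 12)
obs 12: x=0 → posterior Beta(21/2, 13)
obs 13: x=1 → posterior Beta(23/2, 13)
obs 14: x=1 → posterior Beta(25/2, 13)

26/51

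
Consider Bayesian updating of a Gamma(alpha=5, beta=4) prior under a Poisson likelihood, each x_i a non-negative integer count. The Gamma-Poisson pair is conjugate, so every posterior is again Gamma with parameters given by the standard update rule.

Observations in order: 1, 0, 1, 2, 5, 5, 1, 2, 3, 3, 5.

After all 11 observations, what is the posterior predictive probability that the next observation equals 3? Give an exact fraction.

4235661054042388921952806413173675537109375/22300745198530623141535718272648361505980416

obs 1: x=1 → posterior Gamma(6, 5)
obs 2: x=0 → posterior Gamma(6, 6)
obs 3: x=1 → posterior Gamma(7, 7)
obs 4: x=2 → posterior Gamma(9, 8)
obs 5: x=5 → posterior Gamma(14, 9)
obs 6: x=5 → posterior Gamma(19, 10)
obs 7: x=1 → posterior Gamma(20, 11)
obs 8: x=2 → posterior Gamma(22, 12)
obs 9: x=3 → posterior Gamma(25, 13)
obs 10: x=3 → posterior Gamma(28, 14)
obs 11: x=5 → posterior Gamma(33, 15)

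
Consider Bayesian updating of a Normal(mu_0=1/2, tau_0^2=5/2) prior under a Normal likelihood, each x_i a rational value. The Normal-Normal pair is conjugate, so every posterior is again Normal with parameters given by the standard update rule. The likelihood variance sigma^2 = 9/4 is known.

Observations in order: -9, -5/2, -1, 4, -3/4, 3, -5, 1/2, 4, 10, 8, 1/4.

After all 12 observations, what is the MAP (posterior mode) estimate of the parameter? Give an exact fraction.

obs 1: x=-9 → posterior Normal(-9/2, 45/38)
obs 2: x=-5/2 → posterior Normal(-221/58, 45/58)
obs 3: x=-1 → posterior Normal(-241/78, 15/26)
obs 4: x=4 → posterior Normal(-23/14, 45/98)
obs 5: x=-3/4 → posterior Normal(-88/59, 45/118)
obs 6: x=3 → posterior Normal(-58/69, 15/46)
obs 7: x=-5 → posterior Normal(-108/79, 45/158)
obs 8: x=1/2 → posterior Normal(-103/89, 45/178)
obs 9: x=4 → posterior Normal(-7/11, 5/22)
obs 10: x=10 → posterior Normal(37/109, 45/218)
obs 11: x=8 → posterior Normal(117/119, 45/238)
obs 12: x=1/4 → posterior Normal(239/258, 15/86)

239/258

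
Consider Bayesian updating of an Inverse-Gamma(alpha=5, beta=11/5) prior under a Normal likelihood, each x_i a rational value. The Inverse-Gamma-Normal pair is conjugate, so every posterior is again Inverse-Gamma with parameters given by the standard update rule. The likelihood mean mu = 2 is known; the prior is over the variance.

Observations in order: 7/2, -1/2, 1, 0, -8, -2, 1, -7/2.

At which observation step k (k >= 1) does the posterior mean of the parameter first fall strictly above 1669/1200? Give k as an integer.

k = 4

obs 1: x=7/2 → posterior Inverse-Gamma(11/2, 133/40)
obs 2: x=-1/2 → posterior Inverse-Gamma(6, 129/20)
obs 3: x=1 → posterior Inverse-Gamma(13/2, 139/20)
obs 4: x=0 → posterior Inverse-Gamma(7, 179/20)
obs 5: x=-8 → posterior Inverse-Gamma(15/2, 1179/20)
obs 6: x=-2 → posterior Inverse-Gamma(8, 1339/20)
obs 7: x=1 → posterior Inverse-Gamma(17/2, 1349/20)
obs 8: x=-7/2 → posterior Inverse-Gamma(9, 3303/40)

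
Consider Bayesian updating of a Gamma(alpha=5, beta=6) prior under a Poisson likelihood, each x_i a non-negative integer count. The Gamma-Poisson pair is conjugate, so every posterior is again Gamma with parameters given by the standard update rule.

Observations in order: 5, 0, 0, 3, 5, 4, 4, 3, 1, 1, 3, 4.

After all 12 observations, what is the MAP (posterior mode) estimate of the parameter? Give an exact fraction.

37/18

obs 1: x=5 → posterior Gamma(10, 7)
obs 2: x=0 → posterior Gamma(10, 8)
obs 3: x=0 → posterior Gamma(10, 9)
obs 4: x=3 → posterior Gamma(13, 10)
obs 5: x=5 → posterior Gamma(18, 11)
obs 6: x=4 → posterior Gamma(22, 12)
obs 7: x=4 → posterior Gamma(26, 13)
obs 8: x=3 → posterior Gamma(29, 14)
obs 9: x=1 → posterior Gamma(30, 15)
obs 10: x=1 → posterior Gamma(31, 16)
obs 11: x=3 → posterior Gamma(34, 17)
obs 12: x=4 → posterior Gamma(38, 18)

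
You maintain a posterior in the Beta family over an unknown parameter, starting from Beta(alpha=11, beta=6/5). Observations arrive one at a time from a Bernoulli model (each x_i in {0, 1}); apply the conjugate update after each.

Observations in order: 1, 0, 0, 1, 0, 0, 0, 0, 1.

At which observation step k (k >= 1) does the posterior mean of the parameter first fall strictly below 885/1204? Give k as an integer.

k = 6

obs 1: x=1 → posterior Beta(12, 6/5)
obs 2: x=0 → posterior Beta(12, 11/5)
obs 3: x=0 → posterior Beta(12, 16/5)
obs 4: x=1 → posterior Beta(13, 16/5)
obs 5: x=0 → posterior Beta(13, 21/5)
obs 6: x=0 → posterior Beta(13, 26/5)
obs 7: x=0 → posterior Beta(13, 31/5)
obs 8: x=0 → posterior Beta(13, 36/5)
obs 9: x=1 → posterior Beta(14, 36/5)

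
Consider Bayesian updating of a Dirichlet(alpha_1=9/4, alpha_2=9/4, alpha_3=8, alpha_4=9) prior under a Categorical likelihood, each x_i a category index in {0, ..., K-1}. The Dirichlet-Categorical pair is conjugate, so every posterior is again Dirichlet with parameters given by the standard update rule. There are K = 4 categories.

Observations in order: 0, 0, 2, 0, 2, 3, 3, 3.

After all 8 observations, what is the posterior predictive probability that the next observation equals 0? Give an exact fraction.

obs 1: x=0 → posterior Dirichlet(13/4, 9/4, 8, 9)
obs 2: x=0 → posterior Dirichlet(17/4, 9/4, 8, 9)
obs 3: x=2 → posterior Dirichlet(17/4, 9/4, 9, 9)
obs 4: x=0 → posterior Dirichlet(21/4, 9/4, 9, 9)
obs 5: x=2 → posterior Dirichlet(21/4, 9/4, 10, 9)
obs 6: x=3 → posterior Dirichlet(21/4, 9/4, 10, 10)
obs 7: x=3 → posterior Dirichlet(21/4, 9/4, 10, 11)
obs 8: x=3 → posterior Dirichlet(21/4, 9/4, 10, 12)

21/118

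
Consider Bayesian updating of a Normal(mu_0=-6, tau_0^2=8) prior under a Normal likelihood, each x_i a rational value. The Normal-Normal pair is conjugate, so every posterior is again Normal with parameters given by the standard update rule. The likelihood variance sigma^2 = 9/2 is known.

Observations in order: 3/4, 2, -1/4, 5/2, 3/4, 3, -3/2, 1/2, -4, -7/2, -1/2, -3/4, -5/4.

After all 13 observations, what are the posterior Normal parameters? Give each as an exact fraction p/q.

obs 1: x=3/4 → posterior Normal(-42/25, 72/25)
obs 2: x=2 → posterior Normal(-10/41, 72/41)
obs 3: x=-1/4 → posterior Normal(-14/57, 24/19)
obs 4: x=5/2 → posterior Normal(26/73, 72/73)
obs 5: x=3/4 → posterior Normal(38/89, 72/89)
obs 6: x=3 → posterior Normal(86/105, 24/35)
obs 7: x=-3/2 → posterior Normal(62/121, 72/121)
obs 8: x=1/2 → posterior Normal(70/137, 72/137)
obs 9: x=-4 → posterior Normal(2/51, 8/17)
obs 10: x=-7/2 → posterior Normal(-50/169, 72/169)
obs 11: x=-1/2 → posterior Normal(-58/185, 72/185)
obs 12: x=-3/4 → posterior Normal(-70/201, 24/67)
obs 13: x=-5/4 → posterior Normal(-90/217, 72/217)

mu_0=-90/217, tau_0^2=72/217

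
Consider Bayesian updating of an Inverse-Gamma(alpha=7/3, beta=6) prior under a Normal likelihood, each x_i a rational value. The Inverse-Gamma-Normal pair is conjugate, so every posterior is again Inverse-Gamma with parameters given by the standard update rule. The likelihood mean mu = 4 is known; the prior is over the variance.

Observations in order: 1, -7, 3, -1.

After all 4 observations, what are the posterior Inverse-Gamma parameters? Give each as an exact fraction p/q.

obs 1: x=1 → posterior Inverse-Gamma(17/6, 21/2)
obs 2: x=-7 → posterior Inverse-Gamma(10/3, 71)
obs 3: x=3 → posterior Inverse-Gamma(23/6, 143/2)
obs 4: x=-1 → posterior Inverse-Gamma(13/3, 84)

alpha=13/3, beta=84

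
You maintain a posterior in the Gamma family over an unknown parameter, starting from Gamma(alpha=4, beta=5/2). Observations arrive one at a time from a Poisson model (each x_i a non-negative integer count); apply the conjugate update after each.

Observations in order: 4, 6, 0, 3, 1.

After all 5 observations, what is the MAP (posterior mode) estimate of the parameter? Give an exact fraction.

obs 1: x=4 → posterior Gamma(8, 7/2)
obs 2: x=6 → posterior Gamma(14, 9/2)
obs 3: x=0 → posterior Gamma(14, 11/2)
obs 4: x=3 → posterior Gamma(17, 13/2)
obs 5: x=1 → posterior Gamma(18, 15/2)

34/15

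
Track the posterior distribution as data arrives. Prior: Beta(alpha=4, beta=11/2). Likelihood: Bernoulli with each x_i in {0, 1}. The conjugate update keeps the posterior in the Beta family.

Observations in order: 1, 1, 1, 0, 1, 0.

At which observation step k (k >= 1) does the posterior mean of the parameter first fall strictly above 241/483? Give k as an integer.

obs 1: x=1 → posterior Beta(5, 11/2)
obs 2: x=1 → posterior Beta(6, 11/2)
obs 3: x=1 → posterior Beta(7, 11/2)
obs 4: x=0 → posterior Beta(7, 13/2)
obs 5: x=1 → posterior Beta(8, 13/2)
obs 6: x=0 → posterior Beta(8, 15/2)

k = 2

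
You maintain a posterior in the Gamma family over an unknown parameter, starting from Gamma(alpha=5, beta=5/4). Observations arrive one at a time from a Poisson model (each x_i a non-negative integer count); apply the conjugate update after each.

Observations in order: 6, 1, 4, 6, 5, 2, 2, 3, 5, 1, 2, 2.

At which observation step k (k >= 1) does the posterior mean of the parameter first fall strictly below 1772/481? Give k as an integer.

k = 8

obs 1: x=6 → posterior Gamma(11, 9/4)
obs 2: x=1 → posterior Gamma(12, 13/4)
obs 3: x=4 → posterior Gamma(16, 17/4)
obs 4: x=6 → posterior Gamma(22, 21/4)
obs 5: x=5 → posterior Gamma(27, 25/4)
obs 6: x=2 → posterior Gamma(29, 29/4)
obs 7: x=2 → posterior Gamma(31, 33/4)
obs 8: x=3 → posterior Gamma(34, 37/4)
obs 9: x=5 → posterior Gamma(39, 41/4)
obs 10: x=1 → posterior Gamma(40, 45/4)
obs 11: x=2 → posterior Gamma(42, 49/4)
obs 12: x=2 → posterior Gamma(44, 53/4)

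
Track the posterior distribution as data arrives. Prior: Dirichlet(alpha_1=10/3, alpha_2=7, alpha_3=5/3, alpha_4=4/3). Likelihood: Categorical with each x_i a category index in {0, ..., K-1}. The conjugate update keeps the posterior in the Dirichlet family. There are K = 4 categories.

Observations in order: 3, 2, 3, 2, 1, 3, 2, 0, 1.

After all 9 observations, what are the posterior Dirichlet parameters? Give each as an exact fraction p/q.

alpha_1=13/3, alpha_2=9, alpha_3=14/3, alpha_4=13/3

obs 1: x=3 → posterior Dirichlet(10/3, 7, 5/3, 7/3)
obs 2: x=2 → posterior Dirichlet(10/3, 7, 8/3, 7/3)
obs 3: x=3 → posterior Dirichlet(10/3, 7, 8/3, 10/3)
obs 4: x=2 → posterior Dirichlet(10/3, 7, 11/3, 10/3)
obs 5: x=1 → posterior Dirichlet(10/3, 8, 11/3, 10/3)
obs 6: x=3 → posterior Dirichlet(10/3, 8, 11/3, 13/3)
obs 7: x=2 → posterior Dirichlet(10/3, 8, 14/3, 13/3)
obs 8: x=0 → posterior Dirichlet(13/3, 8, 14/3, 13/3)
obs 9: x=1 → posterior Dirichlet(13/3, 9, 14/3, 13/3)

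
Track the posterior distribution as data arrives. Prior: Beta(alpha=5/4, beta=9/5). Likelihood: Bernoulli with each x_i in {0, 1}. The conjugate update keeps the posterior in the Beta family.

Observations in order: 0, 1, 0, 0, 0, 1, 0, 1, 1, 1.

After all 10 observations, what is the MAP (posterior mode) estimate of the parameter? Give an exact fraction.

obs 1: x=0 → posterior Beta(5/4, 14/5)
obs 2: x=1 → posterior Beta(9/4, 14/5)
obs 3: x=0 → posterior Beta(9/4, 19/5)
obs 4: x=0 → posterior Beta(9/4, 24/5)
obs 5: x=0 → posterior Beta(9/4, 29/5)
obs 6: x=1 → posterior Beta(13/4, 29/5)
obs 7: x=0 → posterior Beta(13/4, 34/5)
obs 8: x=1 → posterior Beta(17/4, 34/5)
obs 9: x=1 → posterior Beta(21/4, 34/5)
obs 10: x=1 → posterior Beta(25/4, 34/5)

105/221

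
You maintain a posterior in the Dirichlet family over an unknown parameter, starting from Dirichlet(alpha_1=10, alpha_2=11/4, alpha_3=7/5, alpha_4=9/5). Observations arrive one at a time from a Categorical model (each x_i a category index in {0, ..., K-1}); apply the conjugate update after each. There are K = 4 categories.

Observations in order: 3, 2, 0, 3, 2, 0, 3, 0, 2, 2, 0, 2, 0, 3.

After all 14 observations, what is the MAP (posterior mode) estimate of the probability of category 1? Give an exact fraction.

35/519

obs 1: x=3 → posterior Dirichlet(10, 11/4, 7/5, 14/5)
obs 2: x=2 → posterior Dirichlet(10, 11/4, 12/5, 14/5)
obs 3: x=0 → posterior Dirichlet(11, 11/4, 12/5, 14/5)
obs 4: x=3 → posterior Dirichlet(11, 11/4, 12/5, 19/5)
obs 5: x=2 → posterior Dirichlet(11, 11/4, 17/5, 19/5)
obs 6: x=0 → posterior Dirichlet(12, 11/4, 17/5, 19/5)
obs 7: x=3 → posterior Dirichlet(12, 11/4, 17/5, 24/5)
obs 8: x=0 → posterior Dirichlet(13, 11/4, 17/5, 24/5)
obs 9: x=2 → posterior Dirichlet(13, 11/4, 22/5, 24/5)
obs 10: x=2 → posterior Dirichlet(13, 11/4, 27/5, 24/5)
obs 11: x=0 → posterior Dirichlet(14, 11/4, 27/5, 24/5)
obs 12: x=2 → posterior Dirichlet(14, 11/4, 32/5, 24/5)
obs 13: x=0 → posterior Dirichlet(15, 11/4, 32/5, 24/5)
obs 14: x=3 → posterior Dirichlet(15, 11/4, 32/5, 29/5)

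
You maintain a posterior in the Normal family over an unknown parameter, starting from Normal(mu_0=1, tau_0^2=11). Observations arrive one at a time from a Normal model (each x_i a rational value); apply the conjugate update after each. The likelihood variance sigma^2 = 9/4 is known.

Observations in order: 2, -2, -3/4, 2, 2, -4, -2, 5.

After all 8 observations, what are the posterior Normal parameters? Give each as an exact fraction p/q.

obs 1: x=2 → posterior Normal(97/53, 99/53)
obs 2: x=-2 → posterior Normal(9/97, 99/97)
obs 3: x=-3/4 → posterior Normal(-8/47, 33/47)
obs 4: x=2 → posterior Normal(64/185, 99/185)
obs 5: x=2 → posterior Normal(152/229, 99/229)
obs 6: x=-4 → posterior Normal(-8/91, 33/91)
obs 7: x=-2 → posterior Normal(-112/317, 99/317)
obs 8: x=5 → posterior Normal(108/361, 99/361)

mu_0=108/361, tau_0^2=99/361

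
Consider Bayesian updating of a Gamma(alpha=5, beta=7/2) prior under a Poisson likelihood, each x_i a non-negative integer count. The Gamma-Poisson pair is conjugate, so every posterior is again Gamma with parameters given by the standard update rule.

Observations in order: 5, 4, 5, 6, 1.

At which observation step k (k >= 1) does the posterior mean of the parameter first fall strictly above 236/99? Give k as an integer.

k = 2

obs 1: x=5 → posterior Gamma(10, 9/2)
obs 2: x=4 → posterior Gamma(14, 11/2)
obs 3: x=5 → posterior Gamma(19, 13/2)
obs 4: x=6 → posterior Gamma(25, 15/2)
obs 5: x=1 → posterior Gamma(26, 17/2)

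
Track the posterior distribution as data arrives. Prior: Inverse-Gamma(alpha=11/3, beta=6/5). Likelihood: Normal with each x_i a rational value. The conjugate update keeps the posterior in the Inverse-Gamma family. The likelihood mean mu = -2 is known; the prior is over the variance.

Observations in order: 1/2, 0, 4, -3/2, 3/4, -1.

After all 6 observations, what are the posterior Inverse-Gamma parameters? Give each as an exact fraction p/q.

alpha=20/3, beta=4597/160

obs 1: x=1/2 → posterior Inverse-Gamma(25/6, 173/40)
obs 2: x=0 → posterior Inverse-Gamma(14/3, 253/40)
obs 3: x=4 → posterior Inverse-Gamma(31/6, 973/40)
obs 4: x=-3/2 → posterior Inverse-Gamma(17/3, 489/20)
obs 5: x=3/4 → posterior Inverse-Gamma(37/6, 4517/160)
obs 6: x=-1 → posterior Inverse-Gamma(20/3, 4597/160)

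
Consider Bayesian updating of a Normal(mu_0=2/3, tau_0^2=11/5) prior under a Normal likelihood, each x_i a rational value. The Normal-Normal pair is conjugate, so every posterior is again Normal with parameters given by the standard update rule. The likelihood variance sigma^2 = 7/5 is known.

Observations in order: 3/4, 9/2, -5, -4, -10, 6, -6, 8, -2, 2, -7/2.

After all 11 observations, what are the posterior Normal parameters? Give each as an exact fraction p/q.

obs 1: x=3/4 → posterior Normal(155/216, 77/90)
obs 2: x=9/2 → posterior Normal(749/348, 77/145)
obs 3: x=-5 → posterior Normal(89/480, 77/200)
obs 4: x=-4 → posterior Normal(-439/612, 77/255)
obs 5: x=-10 → posterior Normal(-1759/744, 77/310)
obs 6: x=6 → posterior Normal(-967/876, 77/365)
obs 7: x=-6 → posterior Normal(-1759/1008, 11/60)
obs 8: x=8 → posterior Normal(-37/60, 77/475)
obs 9: x=-2 → posterior Normal(-967/1272, 77/530)
obs 10: x=2 → posterior Normal(-703/1404, 77/585)
obs 11: x=-7/2 → posterior Normal(-1165/1536, 77/640)

mu_0=-1165/1536, tau_0^2=77/640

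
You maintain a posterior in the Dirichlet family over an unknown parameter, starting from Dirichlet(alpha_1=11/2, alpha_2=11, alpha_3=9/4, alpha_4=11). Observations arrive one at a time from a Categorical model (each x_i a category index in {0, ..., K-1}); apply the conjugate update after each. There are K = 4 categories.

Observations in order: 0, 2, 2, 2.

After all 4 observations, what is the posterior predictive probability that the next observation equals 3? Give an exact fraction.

obs 1: x=0 → posterior Dirichlet(13/2, 11, 9/4, 11)
obs 2: x=2 → posterior Dirichlet(13/2, 11, 13/4, 11)
obs 3: x=2 → posterior Dirichlet(13/2, 11, 17/4, 11)
obs 4: x=2 → posterior Dirichlet(13/2, 11, 21/4, 11)

44/135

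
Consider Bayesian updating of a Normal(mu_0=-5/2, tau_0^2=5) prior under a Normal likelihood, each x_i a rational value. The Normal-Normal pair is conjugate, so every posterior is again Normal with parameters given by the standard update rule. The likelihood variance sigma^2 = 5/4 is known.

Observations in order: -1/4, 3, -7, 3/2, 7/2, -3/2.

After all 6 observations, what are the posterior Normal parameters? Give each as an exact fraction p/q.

mu_0=-11/50, tau_0^2=1/5

obs 1: x=-1/4 → posterior Normal(-7/10, 1)
obs 2: x=3 → posterior Normal(17/18, 5/9)
obs 3: x=-7 → posterior Normal(-3/2, 5/13)
obs 4: x=3/2 → posterior Normal(-27/34, 5/17)
obs 5: x=7/2 → posterior Normal(1/42, 5/21)
obs 6: x=-3/2 → posterior Normal(-11/50, 1/5)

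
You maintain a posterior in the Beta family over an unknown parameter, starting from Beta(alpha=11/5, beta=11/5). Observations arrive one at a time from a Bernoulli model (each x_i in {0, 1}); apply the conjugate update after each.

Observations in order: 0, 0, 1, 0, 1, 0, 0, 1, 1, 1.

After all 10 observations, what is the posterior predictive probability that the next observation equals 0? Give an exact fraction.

1/2

obs 1: x=0 → posterior Beta(11/5, 16/5)
obs 2: x=0 → posterior Beta(11/5, 21/5)
obs 3: x=1 → posterior Beta(16/5, 21/5)
obs 4: x=0 → posterior Beta(16/5, 26/5)
obs 5: x=1 → posterior Beta(21/5, 26/5)
obs 6: x=0 → posterior Beta(21/5, 31/5)
obs 7: x=0 → posterior Beta(21/5, 36/5)
obs 8: x=1 → posterior Beta(26/5, 36/5)
obs 9: x=1 → posterior Beta(31/5, 36/5)
obs 10: x=1 → posterior Beta(36/5, 36/5)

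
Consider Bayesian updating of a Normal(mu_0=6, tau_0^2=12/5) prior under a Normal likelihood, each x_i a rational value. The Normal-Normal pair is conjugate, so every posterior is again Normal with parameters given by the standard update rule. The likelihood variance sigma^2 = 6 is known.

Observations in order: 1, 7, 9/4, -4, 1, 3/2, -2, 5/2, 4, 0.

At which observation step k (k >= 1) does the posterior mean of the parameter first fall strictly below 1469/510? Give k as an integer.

obs 1: x=1 → posterior Normal(32/7, 12/7)
obs 2: x=7 → posterior Normal(46/9, 4/3)
obs 3: x=9/4 → posterior Normal(101/22, 12/11)
obs 4: x=-4 → posterior Normal(85/26, 12/13)
obs 5: x=1 → posterior Normal(89/30, 4/5)
obs 6: x=3/2 → posterior Normal(95/34, 12/17)
obs 7: x=-2 → posterior Normal(87/38, 12/19)
obs 8: x=5/2 → posterior Normal(97/42, 4/7)
obs 9: x=4 → posterior Normal(113/46, 12/23)
obs 10: x=0 → posterior Normal(113/50, 12/25)

k = 6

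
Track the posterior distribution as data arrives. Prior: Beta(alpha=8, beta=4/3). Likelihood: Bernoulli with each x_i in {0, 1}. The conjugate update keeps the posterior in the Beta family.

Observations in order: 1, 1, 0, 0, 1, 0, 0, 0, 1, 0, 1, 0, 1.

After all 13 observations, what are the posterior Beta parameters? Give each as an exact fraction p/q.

alpha=14, beta=25/3

obs 1: x=1 → posterior Beta(9, 4/3)
obs 2: x=1 → posterior Beta(10, 4/3)
obs 3: x=0 → posterior Beta(10, 7/3)
obs 4: x=0 → posterior Beta(10, 10/3)
obs 5: x=1 → posterior Beta(11, 10/3)
obs 6: x=0 → posterior Beta(11, 13/3)
obs 7: x=0 → posterior Beta(11, 16/3)
obs 8: x=0 → posterior Beta(11, 19/3)
obs 9: x=1 → posterior Beta(12, 19/3)
obs 10: x=0 → posterior Beta(12, 22/3)
obs 11: x=1 → posterior Beta(13, 22/3)
obs 12: x=0 → posterior Beta(13, 25/3)
obs 13: x=1 → posterior Beta(14, 25/3)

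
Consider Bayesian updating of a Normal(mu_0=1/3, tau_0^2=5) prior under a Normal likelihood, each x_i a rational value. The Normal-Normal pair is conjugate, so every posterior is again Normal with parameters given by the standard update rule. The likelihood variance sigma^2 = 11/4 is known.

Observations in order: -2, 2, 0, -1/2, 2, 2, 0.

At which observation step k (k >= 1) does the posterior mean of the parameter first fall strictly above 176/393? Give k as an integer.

k = 6

obs 1: x=-2 → posterior Normal(-109/93, 55/31)
obs 2: x=2 → posterior Normal(11/153, 55/51)
obs 3: x=0 → posterior Normal(11/213, 55/71)
obs 4: x=-1/2 → posterior Normal(-19/273, 55/91)
obs 5: x=2 → posterior Normal(101/333, 55/111)
obs 6: x=2 → posterior Normal(221/393, 55/131)
obs 7: x=0 → posterior Normal(221/453, 55/151)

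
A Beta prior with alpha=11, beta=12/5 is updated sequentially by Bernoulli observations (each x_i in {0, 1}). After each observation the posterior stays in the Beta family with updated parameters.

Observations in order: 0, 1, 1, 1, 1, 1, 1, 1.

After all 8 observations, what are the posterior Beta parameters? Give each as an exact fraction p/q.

obs 1: x=0 → posterior Beta(11, 17/5)
obs 2: x=1 → posterior Beta(12, 17/5)
obs 3: x=1 → posterior Beta(13, 17/5)
obs 4: x=1 → posterior Beta(14, 17/5)
obs 5: x=1 → posterior Beta(15, 17/5)
obs 6: x=1 → posterior Beta(16, 17/5)
obs 7: x=1 → posterior Beta(17, 17/5)
obs 8: x=1 → posterior Beta(18, 17/5)

alpha=18, beta=17/5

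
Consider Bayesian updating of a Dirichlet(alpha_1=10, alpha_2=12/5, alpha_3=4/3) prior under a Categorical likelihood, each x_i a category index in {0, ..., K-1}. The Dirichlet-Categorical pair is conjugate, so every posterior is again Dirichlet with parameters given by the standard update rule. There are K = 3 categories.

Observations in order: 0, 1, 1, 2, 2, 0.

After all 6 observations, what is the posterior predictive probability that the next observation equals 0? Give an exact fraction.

obs 1: x=0 → posterior Dirichlet(11, 12/5, 4/3)
obs 2: x=1 → posterior Dirichlet(11, 17/5, 4/3)
obs 3: x=1 → posterior Dirichlet(11, 22/5, 4/3)
obs 4: x=2 → posterior Dirichlet(11, 22/5, 7/3)
obs 5: x=2 → posterior Dirichlet(11, 22/5, 10/3)
obs 6: x=0 → posterior Dirichlet(12, 22/5, 10/3)

45/74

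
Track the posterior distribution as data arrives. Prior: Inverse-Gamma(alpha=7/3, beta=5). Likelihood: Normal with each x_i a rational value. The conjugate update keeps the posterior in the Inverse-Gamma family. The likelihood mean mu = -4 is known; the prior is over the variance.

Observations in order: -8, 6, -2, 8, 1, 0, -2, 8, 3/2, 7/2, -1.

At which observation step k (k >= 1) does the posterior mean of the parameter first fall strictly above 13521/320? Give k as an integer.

k = 8

obs 1: x=-8 → posterior Inverse-Gamma(17/6, 13)
obs 2: x=6 → posterior Inverse-Gamma(10/3, 63)
obs 3: x=-2 → posterior Inverse-Gamma(23/6, 65)
obs 4: x=8 → posterior Inverse-Gamma(13/3, 137)
obs 5: x=1 → posterior Inverse-Gamma(29/6, 299/2)
obs 6: x=0 → posterior Inverse-Gamma(16/3, 315/2)
obs 7: x=-2 → posterior Inverse-Gamma(35/6, 319/2)
obs 8: x=8 → posterior Inverse-Gamma(19/3, 463/2)
obs 9: x=3/2 → posterior Inverse-Gamma(41/6, 1973/8)
obs 10: x=7/2 → posterior Inverse-Gamma(22/3, 1099/4)
obs 11: x=-1 → posterior Inverse-Gamma(47/6, 1117/4)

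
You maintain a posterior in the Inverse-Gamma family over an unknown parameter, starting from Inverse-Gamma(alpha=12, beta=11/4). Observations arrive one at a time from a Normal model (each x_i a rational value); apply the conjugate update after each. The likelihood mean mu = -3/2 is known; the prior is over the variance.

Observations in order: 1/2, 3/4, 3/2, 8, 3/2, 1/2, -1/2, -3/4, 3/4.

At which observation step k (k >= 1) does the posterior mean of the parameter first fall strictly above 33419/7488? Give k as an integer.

obs 1: x=1/2 → posterior Inverse-Gamma(25/2, 19/4)
obs 2: x=3/4 → posterior Inverse-Gamma(13, 233/32)
obs 3: x=3/2 → posterior Inverse-Gamma(27/2, 377/32)
obs 4: x=8 → posterior Inverse-Gamma(14, 1821/32)
obs 5: x=3/2 → posterior Inverse-Gamma(29/2, 1965/32)
obs 6: x=1/2 → posterior Inverse-Gamma(15, 2029/32)
obs 7: x=-1/2 → posterior Inverse-Gamma(31/2, 2045/32)
obs 8: x=-3/4 → posterior Inverse-Gamma(16, 1027/16)
obs 9: x=3/4 → posterior Inverse-Gamma(33/2, 2135/32)

k = 5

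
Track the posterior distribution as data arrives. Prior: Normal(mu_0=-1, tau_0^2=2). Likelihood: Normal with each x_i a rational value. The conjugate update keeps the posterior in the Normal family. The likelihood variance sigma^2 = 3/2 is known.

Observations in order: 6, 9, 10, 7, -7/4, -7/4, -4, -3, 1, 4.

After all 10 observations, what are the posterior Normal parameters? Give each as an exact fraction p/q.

obs 1: x=6 → posterior Normal(3, 6/7)
obs 2: x=9 → posterior Normal(57/11, 6/11)
obs 3: x=10 → posterior Normal(97/15, 2/5)
obs 4: x=7 → posterior Normal(125/19, 6/19)
obs 5: x=-7/4 → posterior Normal(118/23, 6/23)
obs 6: x=-7/4 → posterior Normal(37/9, 2/9)
obs 7: x=-4 → posterior Normal(95/31, 6/31)
obs 8: x=-3 → posterior Normal(83/35, 6/35)
obs 9: x=1 → posterior Normal(29/13, 2/13)
obs 10: x=4 → posterior Normal(103/43, 6/43)

mu_0=103/43, tau_0^2=6/43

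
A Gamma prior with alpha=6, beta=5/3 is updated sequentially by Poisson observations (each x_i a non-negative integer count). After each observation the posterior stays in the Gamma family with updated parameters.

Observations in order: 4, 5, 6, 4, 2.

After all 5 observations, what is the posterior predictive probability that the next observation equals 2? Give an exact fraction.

obs 1: x=4 → posterior Gamma(10, 8/3)
obs 2: x=5 → posterior Gamma(15, 11/3)
obs 3: x=6 → posterior Gamma(21, 14/3)
obs 4: x=4 → posterior Gamma(25, 17/3)
obs 5: x=2 → posterior Gamma(27, 20/3)

456608710656000000000000000000000000000/3091058643093537522799545838540043339063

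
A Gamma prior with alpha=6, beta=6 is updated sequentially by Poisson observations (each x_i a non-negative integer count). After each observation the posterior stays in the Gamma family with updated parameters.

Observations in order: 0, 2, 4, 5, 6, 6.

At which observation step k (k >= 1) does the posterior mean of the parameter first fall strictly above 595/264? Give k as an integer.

obs 1: x=0 → posterior Gamma(6, 7)
obs 2: x=2 → posterior Gamma(8, 8)
obs 3: x=4 → posterior Gamma(12, 9)
obs 4: x=5 → posterior Gamma(17, 10)
obs 5: x=6 → posterior Gamma(23, 11)
obs 6: x=6 → posterior Gamma(29, 12)

k = 6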